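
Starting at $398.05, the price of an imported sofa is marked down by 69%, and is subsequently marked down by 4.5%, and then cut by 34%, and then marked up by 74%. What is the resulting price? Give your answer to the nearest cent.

Each change multiplies by a factor: 0.31 × 0.955 × 0.66 × 1.74 = 0.33998382.
$398.05 × 0.33998382 = $135.330559551 ≈ $135.33.

$135.33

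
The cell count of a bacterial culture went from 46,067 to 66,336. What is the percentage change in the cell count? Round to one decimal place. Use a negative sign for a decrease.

Change: 66,336 − 46,067 = 20,269.
Relative to the original: 20,269 ÷ 46,067 ≈ 44.0%.

44.0%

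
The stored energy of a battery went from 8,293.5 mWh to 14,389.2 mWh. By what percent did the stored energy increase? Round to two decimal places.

73.50%

Change: 14,389.2 − 8,293.5 = 6,095.7.
Relative to the original: 6,095.7 ÷ 8,293.5 ≈ 73.50%.
So the stored energy increased by 73.50%.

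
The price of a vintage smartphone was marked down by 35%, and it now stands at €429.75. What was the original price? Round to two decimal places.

€661.15

The overall multiplier applied was 0.65.
So the original price was €429.75 ÷ 0.65 ≈ €661.15.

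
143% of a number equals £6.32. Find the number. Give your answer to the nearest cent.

£4.42

£6.32 ÷ 1.43 ≈ £4.42.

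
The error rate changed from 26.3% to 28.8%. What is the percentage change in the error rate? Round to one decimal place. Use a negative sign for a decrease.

The change is 28.8 − 26.3 = 2.5 percentage points.
Relative to the original 26.3%, that is 2.5 ÷ 26.3 ≈ 9.5%.

9.5%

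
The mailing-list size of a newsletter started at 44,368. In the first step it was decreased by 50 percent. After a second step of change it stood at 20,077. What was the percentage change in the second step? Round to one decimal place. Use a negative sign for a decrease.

-9.5%

After the first step: 44,368 × 0.5 = 22184.
Second-step multiplier: 20,077 ÷ 22184 ≈ 0.90502.
That is a change of -9.5%.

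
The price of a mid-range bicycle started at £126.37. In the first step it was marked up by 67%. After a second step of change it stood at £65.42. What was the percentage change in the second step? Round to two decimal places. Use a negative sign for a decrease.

After the first step: £126.37 × 1.67 = £211.0379.
Second-step multiplier: £65.42 ÷ £211.0379 ≈ 0.309992.
That is a change of -69.00%.

-69.00%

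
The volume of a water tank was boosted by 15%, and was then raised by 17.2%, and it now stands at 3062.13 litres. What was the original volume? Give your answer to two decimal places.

2271.95 litres

Undoing the 17.2% increase: 3062.13 ÷ 1.172 ≈ 2612.738908.
Undoing the 15% increase: 2612.738908 ÷ 1.15 ≈ 2271.95 litres.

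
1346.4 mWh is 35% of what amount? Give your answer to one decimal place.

3846.9 mWh

1346.4 mWh ÷ 0.35 ≈ 3846.9 mWh.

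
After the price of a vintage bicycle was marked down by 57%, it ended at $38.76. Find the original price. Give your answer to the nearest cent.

The overall multiplier applied was 0.43.
So the original price was $38.76 ÷ 0.43 ≈ $90.14.

$90.14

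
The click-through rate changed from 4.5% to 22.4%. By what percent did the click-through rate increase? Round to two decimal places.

The change is 22.4 − 4.5 = 17.9 percentage points.
Relative to the original 4.5%, that is 17.9 ÷ 4.5 ≈ 397.78%.
So the click-through rate rose by 397.78%.

397.78%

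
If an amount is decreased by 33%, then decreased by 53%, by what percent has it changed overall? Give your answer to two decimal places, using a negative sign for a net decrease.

The combined multiplier is 0.67 × 0.47 = 0.3149.
That corresponds to a decrease of 68.51%.

-68.51%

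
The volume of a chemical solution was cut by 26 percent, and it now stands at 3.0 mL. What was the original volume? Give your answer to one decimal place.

The overall multiplier applied was 0.74.
So the original volume was 3.0 ÷ 0.74 ≈ 4.1 mL.

4.1 mL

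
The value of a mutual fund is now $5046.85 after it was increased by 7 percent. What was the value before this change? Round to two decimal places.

$4716.68

The overall multiplier applied was 1.07.
So the original value was $5046.85 ÷ 1.07 ≈ $4716.68.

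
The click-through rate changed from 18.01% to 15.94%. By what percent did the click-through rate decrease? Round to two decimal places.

The change is 15.94 − 18.01 = -2.07 percentage points.
Relative to the original 18.01%, that is -2.07 ÷ 18.01 ≈ -11.49%.
So the click-through rate fell by 11.49%.

11.49%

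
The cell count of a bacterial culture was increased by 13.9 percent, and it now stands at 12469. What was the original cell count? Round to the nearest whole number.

10947

The overall multiplier applied was 1.139.
So the original cell count was 12469 ÷ 1.139 ≈ 10947.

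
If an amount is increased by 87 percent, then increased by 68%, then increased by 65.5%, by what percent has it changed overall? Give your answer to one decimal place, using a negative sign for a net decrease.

419.9%

An 87% increase multiplies by 1.87.
Then a 68% increase: 1.87 × 1.68 = 3.1416.
Then a 65.5% increase: 3.1416 × 1.655 = 5.199348.
Overall factor 5.199348, i.e. 419.9%.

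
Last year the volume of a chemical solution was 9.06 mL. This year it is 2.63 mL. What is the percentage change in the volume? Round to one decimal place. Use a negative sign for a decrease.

-71.0%

Change: 2.63 − 9.06 = -6.43.
Relative to the original: -6.43 ÷ 9.06 ≈ -71.0%.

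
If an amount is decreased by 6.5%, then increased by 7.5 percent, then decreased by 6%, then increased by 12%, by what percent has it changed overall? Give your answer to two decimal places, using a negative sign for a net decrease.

A 6.5% decrease multiplies by 0.935.
Then a 7.5% increase: 0.935 × 1.075 = 1.005125.
Then a 6% decrease: 1.005125 × 0.94 = 0.9448175.
Then a 12% increase: 0.9448175 × 1.12 = 1.0581956.
Overall factor 1.0581956, i.e. 5.82%.

5.82%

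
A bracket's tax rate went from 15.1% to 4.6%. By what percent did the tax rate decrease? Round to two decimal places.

69.54%

The change is 4.6 − 15.1 = -10.5 percentage points.
Relative to the original 15.1%, that is -10.5 ÷ 15.1 ≈ -69.54%.
So the tax rate fell by 69.54%.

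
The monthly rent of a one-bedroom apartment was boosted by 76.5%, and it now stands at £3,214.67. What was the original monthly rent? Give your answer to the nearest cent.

The overall multiplier applied was 1.765.
So the original monthly rent was £3,214.67 ÷ 1.765 ≈ £1,821.34.

£1,821.34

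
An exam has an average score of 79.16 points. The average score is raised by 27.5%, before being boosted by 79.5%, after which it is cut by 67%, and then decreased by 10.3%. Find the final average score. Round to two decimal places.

53.63 points

Each change multiplies by a factor: 1.275 × 1.795 × 0.33 × 0.897 = 0.67745588625.
79.16 × 0.67745588625 = 53.62740795555 ≈ 53.63.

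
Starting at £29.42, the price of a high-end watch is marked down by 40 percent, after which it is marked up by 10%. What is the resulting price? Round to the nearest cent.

£19.42

Each change multiplies by a factor: 0.6 × 1.1 = 0.66.
£29.42 × 0.66 = £19.4172 ≈ £19.42.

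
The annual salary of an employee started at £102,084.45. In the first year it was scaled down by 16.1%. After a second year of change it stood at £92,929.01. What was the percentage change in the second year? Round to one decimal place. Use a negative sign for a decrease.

8.5%

After the first year: £102,084.45 × 0.839 = £85648.85355.
Second-year multiplier: £92,929.01 ÷ £85648.85355 ≈ 1.085.
That is a change of 8.5%.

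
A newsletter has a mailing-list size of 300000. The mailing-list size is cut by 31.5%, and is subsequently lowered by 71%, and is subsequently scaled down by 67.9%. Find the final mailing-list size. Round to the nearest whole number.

19130

After the 31.5% decrease: 300000 × 0.685 = 205500.
After the 71% decrease: 205500 × 0.29 = 59595.
67.9% decrease: 59595 × 0.321 = 19129.995 ≈ 19130.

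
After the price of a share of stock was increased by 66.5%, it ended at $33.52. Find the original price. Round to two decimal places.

$20.13

The overall multiplier applied was 1.665.
So the original price was $33.52 ÷ 1.665 ≈ $20.13.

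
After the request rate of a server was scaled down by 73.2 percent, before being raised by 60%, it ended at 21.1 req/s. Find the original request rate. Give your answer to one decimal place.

49.2 req/s

Undoing the 60% increase: 21.1 ÷ 1.6 = 13.1875.
Undoing the 73.2% decrease: 13.1875 ÷ 0.268 ≈ 49.2 req/s.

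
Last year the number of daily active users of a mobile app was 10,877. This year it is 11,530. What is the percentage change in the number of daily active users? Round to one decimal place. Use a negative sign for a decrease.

6.0%

Change: 11,530 − 10,877 = 653.
Relative to the original: 653 ÷ 10,877 ≈ 6.0%.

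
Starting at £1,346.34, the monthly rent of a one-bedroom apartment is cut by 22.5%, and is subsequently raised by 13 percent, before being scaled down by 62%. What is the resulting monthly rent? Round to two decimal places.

£448.04

Each change multiplies by a factor: 0.775 × 1.13 × 0.38 = 0.332785.
£1,346.34 × 0.332785 = £448.0417569 ≈ £448.04.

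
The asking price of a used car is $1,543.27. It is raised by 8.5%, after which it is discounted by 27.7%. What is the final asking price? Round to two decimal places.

Each change multiplies by a factor: 1.085 × 0.723 = 0.784455.
$1,543.27 × 0.784455 = $1210.62586785 ≈ $1,210.63.

$1,210.63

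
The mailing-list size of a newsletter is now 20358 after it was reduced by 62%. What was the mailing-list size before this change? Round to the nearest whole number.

The overall multiplier applied was 0.38.
So the original mailing-list size was 20358 ÷ 0.38 ≈ 53574.

53574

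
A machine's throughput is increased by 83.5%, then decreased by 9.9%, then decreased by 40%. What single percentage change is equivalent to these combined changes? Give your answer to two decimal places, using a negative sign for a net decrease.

-0.80%

The combined multiplier is 1.835 × 0.901 × 0.6 = 0.992001.
That corresponds to a decrease of 0.80%.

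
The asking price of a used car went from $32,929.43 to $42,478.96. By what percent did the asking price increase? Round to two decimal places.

Change: $42,478.96 − $32,929.43 = $9,549.53.
Relative to the original: $9,549.53 ÷ $32,929.43 ≈ 29.00%.
So the asking price increased by 29.00%.

29.00%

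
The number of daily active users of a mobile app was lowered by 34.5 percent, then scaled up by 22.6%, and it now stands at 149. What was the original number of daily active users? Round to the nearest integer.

Undoing the 22.6% increase: 149 ÷ 1.226 ≈ 121.533442.
Undoing the 34.5% decrease: 121.533442 ÷ 0.655 ≈ 186.

186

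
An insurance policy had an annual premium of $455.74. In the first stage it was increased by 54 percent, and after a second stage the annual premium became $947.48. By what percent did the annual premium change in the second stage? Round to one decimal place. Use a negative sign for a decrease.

35.0%

After the first stage: $455.74 × 1.54 = $701.8396.
Second-stage multiplier: $947.48 ÷ $701.8396 ≈ 1.35.
That is a change of 35.0%.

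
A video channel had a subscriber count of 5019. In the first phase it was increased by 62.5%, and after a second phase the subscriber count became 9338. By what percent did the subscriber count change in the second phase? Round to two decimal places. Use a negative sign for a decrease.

After the first phase: 5019 × 1.625 = 8155.875.
Second-phase multiplier: 9338 ÷ 8155.875 ≈ 1.144942.
That is a change of 14.49%.

14.49%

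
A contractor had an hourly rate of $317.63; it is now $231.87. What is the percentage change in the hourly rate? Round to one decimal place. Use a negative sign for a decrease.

Change: $231.87 − $317.63 = -$85.76.
Relative to the original: -$85.76 ÷ $317.63 ≈ -27.0%.

-27.0%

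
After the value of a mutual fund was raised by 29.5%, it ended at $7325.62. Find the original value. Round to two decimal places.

The overall multiplier applied was 1.295.
So the original value was $7325.62 ÷ 1.295 ≈ $5656.85.

$5656.85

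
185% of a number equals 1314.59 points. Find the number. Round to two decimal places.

710.59 points

1314.59 points ÷ 1.85 ≈ 710.59 points.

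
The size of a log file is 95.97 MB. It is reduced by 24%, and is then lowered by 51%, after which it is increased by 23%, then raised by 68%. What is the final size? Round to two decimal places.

73.85 MB

Each change multiplies by a factor: 0.76 × 0.49 × 1.23 × 1.68 = 0.76952736.
95.97 × 0.76952736 = 73.8515407392 ≈ 73.85.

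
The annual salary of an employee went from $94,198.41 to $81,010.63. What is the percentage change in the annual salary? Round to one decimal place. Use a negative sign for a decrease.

-14.0%

Change: $81,010.63 − $94,198.41 = -$13,187.78.
Relative to the original: -$13,187.78 ÷ $94,198.41 ≈ -14.0%.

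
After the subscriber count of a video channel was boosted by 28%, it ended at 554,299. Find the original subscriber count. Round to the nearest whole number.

The overall multiplier applied was 1.28.
So the original subscriber count was 554,299 ÷ 1.28 ≈ 433,046.

433,046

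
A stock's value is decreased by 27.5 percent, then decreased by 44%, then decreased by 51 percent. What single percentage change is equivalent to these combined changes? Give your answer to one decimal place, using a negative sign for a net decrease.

A 27.5% decrease multiplies by 0.725.
Then a 44% decrease: 0.725 × 0.56 = 0.406.
Then a 51% decrease: 0.406 × 0.49 = 0.19894.
Overall factor 0.19894, i.e. -80.1%.

-80.1%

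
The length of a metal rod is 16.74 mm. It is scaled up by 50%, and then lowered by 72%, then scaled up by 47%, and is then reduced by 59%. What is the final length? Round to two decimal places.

4.24 mm

Each change multiplies by a factor: 1.5 × 0.28 × 1.47 × 0.41 = 0.253134.
16.74 × 0.253134 = 4.23746316 ≈ 4.24.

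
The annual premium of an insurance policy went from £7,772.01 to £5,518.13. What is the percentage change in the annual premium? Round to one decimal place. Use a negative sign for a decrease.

Change: £5,518.13 − £7,772.01 = -£2,253.88.
Relative to the original: -£2,253.88 ÷ £7,772.01 ≈ -29.0%.

-29.0%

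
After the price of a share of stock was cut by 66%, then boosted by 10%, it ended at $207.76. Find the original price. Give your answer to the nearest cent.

The overall multiplier applied was 0.34 × 1.1 = 0.374.
So the original price was $207.76 ÷ 0.374 ≈ $555.51.

$555.51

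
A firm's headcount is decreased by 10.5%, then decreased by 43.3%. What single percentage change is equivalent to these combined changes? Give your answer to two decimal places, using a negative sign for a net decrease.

-49.25%

A 10.5% decrease multiplies by 0.895.
Then a 43.3% decrease: 0.895 × 0.567 = 0.507465.
Overall factor 0.507465, i.e. -49.25%.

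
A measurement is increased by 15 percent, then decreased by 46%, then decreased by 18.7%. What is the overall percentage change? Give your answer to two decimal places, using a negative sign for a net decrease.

-49.51%

The combined multiplier is 1.15 × 0.54 × 0.813 = 0.504873.
That corresponds to a decrease of 49.51%.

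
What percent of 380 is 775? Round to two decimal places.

775 ÷ 380 ≈ 203.95%.

203.95%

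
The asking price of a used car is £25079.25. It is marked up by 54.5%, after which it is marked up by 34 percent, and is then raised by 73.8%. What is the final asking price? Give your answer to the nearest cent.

Apply the 54.5% increase: £25079.25 × 1.545 = £38747.44125.
Apply the 34% increase: £38747.44125 × 1.34 = £51921.571275.
Apply the 73.8% increase: £51921.571275 × 1.738 = £90239.69087595 ≈ £90239.69.

£90239.69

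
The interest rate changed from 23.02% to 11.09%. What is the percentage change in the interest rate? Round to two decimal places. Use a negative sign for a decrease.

The change is 11.09 − 23.02 = -11.93 percentage points.
Relative to the original 23.02%, that is -11.93 ÷ 23.02 ≈ -51.82%.

-51.82%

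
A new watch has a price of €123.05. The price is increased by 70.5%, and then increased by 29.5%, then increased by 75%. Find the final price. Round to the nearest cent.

Each change multiplies by a factor: 1.705 × 1.295 × 1.75 = 3.86395625.
€123.05 × 3.86395625 = €475.4598165625 ≈ €475.46.

€475.46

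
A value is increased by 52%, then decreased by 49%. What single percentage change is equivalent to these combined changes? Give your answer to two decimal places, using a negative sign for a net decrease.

-22.48%

The combined multiplier is 1.52 × 0.51 = 0.7752.
That corresponds to a decrease of 22.48%.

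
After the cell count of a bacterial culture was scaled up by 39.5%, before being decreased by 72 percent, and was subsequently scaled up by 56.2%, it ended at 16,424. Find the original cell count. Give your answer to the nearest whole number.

26,919

Undoing the 56.2% increase: 16,424 ÷ 1.562 ≈ 10514.724712.
Undoing the 72% decrease: 10514.724712 ÷ 0.28 ≈ 37552.588257.
Undoing the 39.5% increase: 37552.588257 ÷ 1.395 ≈ 26,919.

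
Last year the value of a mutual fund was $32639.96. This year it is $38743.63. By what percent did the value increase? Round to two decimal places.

18.70%

Change: $38743.63 − $32639.96 = $6103.67.
Relative to the original: $6103.67 ÷ $32639.96 ≈ 18.70%.
So the value increased by 18.70%.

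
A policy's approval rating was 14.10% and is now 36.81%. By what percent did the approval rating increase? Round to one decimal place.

161.1%

The change is 36.81 − 14.10 = 22.71 percentage points.
Relative to the original 14.10%, that is 22.71 ÷ 14.10 ≈ 161.1%.
So the approval rating rose by 161.1%.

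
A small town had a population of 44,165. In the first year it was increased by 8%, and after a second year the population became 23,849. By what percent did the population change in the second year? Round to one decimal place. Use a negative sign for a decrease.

-50.0%

After the first year: 44,165 × 1.08 = 47698.2.
Second-year multiplier: 23,849 ÷ 47698.2 ≈ 0.5.
That is a change of -50.0%.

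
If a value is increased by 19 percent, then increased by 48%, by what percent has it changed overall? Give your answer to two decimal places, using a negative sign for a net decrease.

The combined multiplier is 1.19 × 1.48 = 1.7612.
That corresponds to an increase of 76.12%.

76.12%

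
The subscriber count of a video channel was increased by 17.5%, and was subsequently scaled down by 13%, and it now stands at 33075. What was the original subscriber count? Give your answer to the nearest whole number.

The overall multiplier applied was 1.175 × 0.87 = 1.02225.
So the original subscriber count was 33075 ÷ 1.02225 ≈ 32355.

32355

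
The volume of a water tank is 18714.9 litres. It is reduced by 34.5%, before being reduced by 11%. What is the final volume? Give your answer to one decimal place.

Each change multiplies by a factor: 0.655 × 0.89 = 0.58295.
18714.9 × 0.58295 = 10909.850955 ≈ 10909.9.

10909.9 litres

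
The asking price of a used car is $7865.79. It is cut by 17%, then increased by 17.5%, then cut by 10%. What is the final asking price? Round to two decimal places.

$6904.00

After the 17% decrease: $7865.79 × 0.83 = $6528.6057.
After the 17.5% increase: $6528.6057 × 1.175 = $7671.1116975.
Apply the 10% decrease: $7671.1116975 × 0.9 = $6904.00052775 ≈ $6904.00.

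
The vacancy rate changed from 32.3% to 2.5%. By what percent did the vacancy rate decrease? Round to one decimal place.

92.3%

The change is 2.5 − 32.3 = -29.8 percentage points.
Relative to the original 32.3%, that is -29.8 ÷ 32.3 ≈ -92.3%.
So the vacancy rate fell by 92.3%.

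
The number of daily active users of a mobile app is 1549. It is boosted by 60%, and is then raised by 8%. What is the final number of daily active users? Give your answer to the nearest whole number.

Each change multiplies by a factor: 1.6 × 1.08 = 1.728.
1549 × 1.728 = 2676.672 ≈ 2677.

2677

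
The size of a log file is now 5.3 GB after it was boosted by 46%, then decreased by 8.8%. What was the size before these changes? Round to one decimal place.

The overall multiplier applied was 1.46 × 0.912 = 1.33152.
So the original size was 5.3 ÷ 1.33152 ≈ 4.0 GB.

4.0 GB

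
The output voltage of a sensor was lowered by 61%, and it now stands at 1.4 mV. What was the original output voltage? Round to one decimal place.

3.6 mV

The overall multiplier applied was 0.39.
So the original output voltage was 1.4 ÷ 0.39 ≈ 3.6 mV.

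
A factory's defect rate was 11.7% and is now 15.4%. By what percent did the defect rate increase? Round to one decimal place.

The change is 15.4 − 11.7 = 3.7 percentage points.
Relative to the original 11.7%, that is 3.7 ÷ 11.7 ≈ 31.6%.
So the defect rate rose by 31.6%.

31.6%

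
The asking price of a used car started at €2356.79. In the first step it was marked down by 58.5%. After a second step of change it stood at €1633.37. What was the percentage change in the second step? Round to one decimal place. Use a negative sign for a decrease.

67.0%

After the first step: €2356.79 × 0.415 = €978.06785.
Second-step multiplier: €1633.37 ÷ €978.06785 ≈ 1.67.
That is a change of 67.0%.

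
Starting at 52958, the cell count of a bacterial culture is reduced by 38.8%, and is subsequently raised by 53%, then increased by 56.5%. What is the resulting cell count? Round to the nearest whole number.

77605

After the 38.8% decrease: 52958 × 0.612 = 32410.296.
After the 53% increase: 32410.296 × 1.53 = 49587.75288.
After the 56.5% increase: 49587.75288 × 1.565 = 77604.8332572 ≈ 77605.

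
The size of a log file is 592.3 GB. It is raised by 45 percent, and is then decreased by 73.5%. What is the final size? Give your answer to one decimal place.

Apply the 45% increase: 592.3 × 1.45 = 858.835.
Apply the 73.5% decrease: 858.835 × 0.265 = 227.591275 ≈ 227.6.

227.6 GB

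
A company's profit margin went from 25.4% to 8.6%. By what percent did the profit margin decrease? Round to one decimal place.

The change is 8.6 − 25.4 = -16.8 percentage points.
Relative to the original 25.4%, that is -16.8 ÷ 25.4 ≈ -66.1%.
So the profit margin fell by 66.1%.

66.1%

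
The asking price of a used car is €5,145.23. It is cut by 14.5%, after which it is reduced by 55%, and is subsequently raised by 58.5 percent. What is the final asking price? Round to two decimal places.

€3,137.71

Each change multiplies by a factor: 0.855 × 0.45 × 1.585 = 0.60982875.
€5,145.23 × 0.60982875 = €3137.7091793625 ≈ €3,137.71.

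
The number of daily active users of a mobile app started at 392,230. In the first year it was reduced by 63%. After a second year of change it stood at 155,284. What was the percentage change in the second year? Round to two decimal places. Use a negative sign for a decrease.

7.00%

After the first year: 392,230 × 0.37 = 145125.1.
Second-year multiplier: 155,284 ÷ 145125.1 ≈ 1.070001.
That is a change of 7.00%.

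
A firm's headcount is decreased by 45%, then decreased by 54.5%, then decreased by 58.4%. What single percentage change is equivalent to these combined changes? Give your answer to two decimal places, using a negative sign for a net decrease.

The combined multiplier is 0.55 × 0.455 × 0.416 = 0.104104.
That corresponds to a decrease of 89.59%.

-89.59%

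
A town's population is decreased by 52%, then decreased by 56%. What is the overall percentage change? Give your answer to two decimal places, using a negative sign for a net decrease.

-78.88%

A 52% decrease multiplies by 0.48.
Then a 56% decrease: 0.48 × 0.44 = 0.2112.
Overall factor 0.2112, i.e. -78.88%.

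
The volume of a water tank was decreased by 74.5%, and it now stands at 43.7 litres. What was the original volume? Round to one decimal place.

171.4 litres

The overall multiplier applied was 0.255.
So the original volume was 43.7 ÷ 0.255 ≈ 171.4 litres.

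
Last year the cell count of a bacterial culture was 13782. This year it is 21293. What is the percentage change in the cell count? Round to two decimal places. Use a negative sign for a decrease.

54.50%

Change: 21293 − 13782 = 7511.
Relative to the original: 7511 ÷ 13782 ≈ 54.50%.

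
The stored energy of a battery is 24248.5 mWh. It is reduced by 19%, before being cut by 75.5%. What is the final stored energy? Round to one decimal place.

19% decrease: 24248.5 × 0.81 = 19641.285.
After the 75.5% decrease: 19641.285 × 0.245 = 4812.114825 ≈ 4812.1.

4812.1 mWh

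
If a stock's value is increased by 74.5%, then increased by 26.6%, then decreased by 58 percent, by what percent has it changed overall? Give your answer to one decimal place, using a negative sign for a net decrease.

A 74.5% increase multiplies by 1.745.
Then a 26.6% increase: 1.745 × 1.266 = 2.20917.
Then a 58% decrease: 2.20917 × 0.42 = 0.9278514.
Overall factor 0.9278514, i.e. -7.2%.

-7.2%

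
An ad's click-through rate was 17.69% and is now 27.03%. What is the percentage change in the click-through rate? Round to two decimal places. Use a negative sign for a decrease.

The change is 27.03 − 17.69 = 9.34 percentage points.
Relative to the original 17.69%, that is 9.34 ÷ 17.69 ≈ 52.80%.

52.80%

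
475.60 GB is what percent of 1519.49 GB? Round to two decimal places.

475.60 GB ÷ 1519.49 GB ≈ 31.30%.

31.30%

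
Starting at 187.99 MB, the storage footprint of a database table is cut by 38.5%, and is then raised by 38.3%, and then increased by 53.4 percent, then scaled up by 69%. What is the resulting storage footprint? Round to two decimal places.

After the 38.5% decrease: 187.99 × 0.615 = 115.61385.
After the 38.3% increase: 115.61385 × 1.383 = 159.89395455.
After the 53.4% increase: 159.89395455 × 1.534 = 245.2773262797.
Apply the 69% increase: 245.2773262797 × 1.69 = 414.518681412693 ≈ 414.52.

414.52 MB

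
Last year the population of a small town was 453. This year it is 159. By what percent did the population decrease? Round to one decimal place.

Change: 159 − 453 = -294.
Relative to the original: -294 ÷ 453 ≈ -64.9%.
So the population decreased by 64.9%.

64.9%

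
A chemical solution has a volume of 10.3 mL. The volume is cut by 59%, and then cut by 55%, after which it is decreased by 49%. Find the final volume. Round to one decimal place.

Apply the 59% decrease: 10.3 × 0.41 = 4.223.
Apply the 55% decrease: 4.223 × 0.45 = 1.90035.
Apply the 49% decrease: 1.90035 × 0.51 = 0.9691785 ≈ 1.0.

1.0 mL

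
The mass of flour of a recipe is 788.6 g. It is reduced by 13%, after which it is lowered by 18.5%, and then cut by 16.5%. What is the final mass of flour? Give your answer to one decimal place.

13% decrease: 788.6 × 0.87 = 686.082.
After the 18.5% decrease: 686.082 × 0.815 = 559.15683.
16.5% decrease: 559.15683 × 0.835 = 466.89595305 ≈ 466.9.

466.9 g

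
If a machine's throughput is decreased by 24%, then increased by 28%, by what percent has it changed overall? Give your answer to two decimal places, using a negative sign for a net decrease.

A 24% decrease multiplies by 0.76.
Then a 28% increase: 0.76 × 1.28 = 0.9728.
Overall factor 0.9728, i.e. -2.72%.

-2.72%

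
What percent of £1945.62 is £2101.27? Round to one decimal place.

108.0%

£2101.27 ÷ £1945.62 ≈ 108.0%.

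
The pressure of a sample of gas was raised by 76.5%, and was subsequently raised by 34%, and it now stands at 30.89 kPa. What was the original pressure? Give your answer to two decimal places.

13.06 kPa

Undoing the 34% increase: 30.89 ÷ 1.34 ≈ 23.052239.
Undoing the 76.5% increase: 23.052239 ÷ 1.765 ≈ 13.06 kPa.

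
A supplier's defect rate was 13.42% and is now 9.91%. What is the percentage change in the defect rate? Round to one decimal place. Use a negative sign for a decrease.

-26.2%

The change is 9.91 − 13.42 = -3.51 percentage points.
Relative to the original 13.42%, that is -3.51 ÷ 13.42 ≈ -26.2%.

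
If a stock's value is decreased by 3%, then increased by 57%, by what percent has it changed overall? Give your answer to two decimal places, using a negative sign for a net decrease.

52.29%

The combined multiplier is 0.97 × 1.57 = 1.5229.
That corresponds to an increase of 52.29%.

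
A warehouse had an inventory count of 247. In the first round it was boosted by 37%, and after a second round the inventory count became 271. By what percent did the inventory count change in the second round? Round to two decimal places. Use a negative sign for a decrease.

After the first round: 247 × 1.37 = 338.39.
Second-round multiplier: 271 ÷ 338.39 ≈ 0.800851.
That is a change of -19.91%.

-19.91%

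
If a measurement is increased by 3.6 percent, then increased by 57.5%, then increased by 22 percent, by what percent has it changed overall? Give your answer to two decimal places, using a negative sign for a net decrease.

The combined multiplier is 1.036 × 1.575 × 1.22 = 1.990674.
That corresponds to an increase of 99.07%.

99.07%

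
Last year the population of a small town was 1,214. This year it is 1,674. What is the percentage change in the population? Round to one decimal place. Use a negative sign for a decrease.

37.9%

Change: 1,674 − 1,214 = 460.
Relative to the original: 460 ÷ 1,214 ≈ 37.9%.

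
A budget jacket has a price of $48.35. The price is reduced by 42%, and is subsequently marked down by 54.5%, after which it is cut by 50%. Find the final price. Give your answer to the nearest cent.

Apply the 42% decrease: $48.35 × 0.58 = $28.043.
54.5% decrease: $28.043 × 0.455 = $12.759565.
50% decrease: $12.759565 × 0.5 = $6.3797825 ≈ $6.38.

$6.38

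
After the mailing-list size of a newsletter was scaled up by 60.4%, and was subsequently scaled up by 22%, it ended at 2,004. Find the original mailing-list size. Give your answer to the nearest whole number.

Undoing the 22% increase: 2,004 ÷ 1.22 ≈ 1642.622951.
Undoing the 60.4% increase: 1642.622951 ÷ 1.604 ≈ 1,024.

1,024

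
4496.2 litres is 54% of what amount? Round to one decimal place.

4496.2 litres ÷ 0.54 ≈ 8326.3 litres.

8326.3 litres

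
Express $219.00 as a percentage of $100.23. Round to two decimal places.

$219.00 ÷ $100.23 ≈ 218.50%.

218.50%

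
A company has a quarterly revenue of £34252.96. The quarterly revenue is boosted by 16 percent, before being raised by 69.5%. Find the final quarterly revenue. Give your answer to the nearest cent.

£67348.17

16% increase: £34252.96 × 1.16 = £39733.4336.
After the 69.5% increase: £39733.4336 × 1.695 = £67348.169952 ≈ £67348.17.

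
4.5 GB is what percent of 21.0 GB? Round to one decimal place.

21.4%

4.5 GB ÷ 21.0 GB ≈ 21.4%.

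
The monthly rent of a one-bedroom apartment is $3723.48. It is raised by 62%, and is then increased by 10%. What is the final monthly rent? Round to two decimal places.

$6635.24

After the 62% increase: $3723.48 × 1.62 = $6032.0376.
After the 10% increase: $6032.0376 × 1.1 = $6635.24136 ≈ $6635.24.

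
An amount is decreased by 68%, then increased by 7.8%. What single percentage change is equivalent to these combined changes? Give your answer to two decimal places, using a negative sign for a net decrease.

A 68% decrease multiplies by 0.32.
Then a 7.8% increase: 0.32 × 1.078 = 0.34496.
Overall factor 0.34496, i.e. -65.50%.

-65.50%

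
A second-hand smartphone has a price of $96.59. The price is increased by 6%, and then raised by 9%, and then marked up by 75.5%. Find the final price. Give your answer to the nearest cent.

Each change multiplies by a factor: 1.06 × 1.09 × 1.755 = 2.027727.
$96.59 × 2.027727 = $195.85815093 ≈ $195.86.

$195.86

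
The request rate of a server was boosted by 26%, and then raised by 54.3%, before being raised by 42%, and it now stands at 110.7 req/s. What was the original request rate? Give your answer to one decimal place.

Undoing the 42% increase: 110.7 ÷ 1.42 ≈ 77.957746.
Undoing the 54.3% increase: 77.957746 ÷ 1.543 ≈ 50.523491.
Undoing the 26% increase: 50.523491 ÷ 1.26 ≈ 40.1 req/s.

40.1 req/s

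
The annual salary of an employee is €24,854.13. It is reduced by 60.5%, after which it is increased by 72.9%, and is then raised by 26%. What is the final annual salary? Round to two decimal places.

Each change multiplies by a factor: 0.395 × 1.729 × 1.26 = 0.8605233.
€24,854.13 × 0.8605233 = €21387.557966229 ≈ €21,387.56.

€21,387.56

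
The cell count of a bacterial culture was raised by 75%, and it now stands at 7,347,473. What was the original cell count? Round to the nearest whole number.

4,198,556

The overall multiplier applied was 1.75.
So the original cell count was 7,347,473 ÷ 1.75 = 4,198,556.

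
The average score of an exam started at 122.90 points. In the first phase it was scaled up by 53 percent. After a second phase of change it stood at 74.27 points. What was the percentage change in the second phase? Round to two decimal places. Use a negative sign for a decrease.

-60.50%

After the first phase: 122.90 × 1.53 = 188.037.
Second-phase multiplier: 74.27 ÷ 188.037 ≈ 0.394975.
That is a change of -60.50%.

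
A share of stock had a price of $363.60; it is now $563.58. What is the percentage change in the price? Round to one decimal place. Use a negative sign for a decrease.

Change: $563.58 − $363.60 = $199.98.
Relative to the original: $199.98 ÷ $363.60 = 55.0%.

55.0%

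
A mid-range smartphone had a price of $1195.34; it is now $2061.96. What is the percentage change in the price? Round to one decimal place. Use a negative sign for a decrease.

Change: $2061.96 − $1195.34 = $866.62.
Relative to the original: $866.62 ÷ $1195.34 ≈ 72.5%.

72.5%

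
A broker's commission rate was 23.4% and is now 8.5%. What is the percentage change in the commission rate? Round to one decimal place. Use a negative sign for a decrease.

The change is 8.5 − 23.4 = -14.9 percentage points.
Relative to the original 23.4%, that is -14.9 ÷ 23.4 ≈ -63.7%.

-63.7%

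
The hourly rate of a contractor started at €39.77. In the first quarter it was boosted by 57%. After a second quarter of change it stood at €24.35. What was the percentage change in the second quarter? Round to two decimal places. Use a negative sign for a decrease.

After the first quarter: €39.77 × 1.57 = €62.4389.
Second-quarter multiplier: €24.35 ÷ €62.4389 ≈ 0.389981.
That is a change of -61.00%.

-61.00%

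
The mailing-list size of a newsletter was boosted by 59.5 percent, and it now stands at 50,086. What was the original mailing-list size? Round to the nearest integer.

31,402

The overall multiplier applied was 1.595.
So the original mailing-list size was 50,086 ÷ 1.595 ≈ 31,402.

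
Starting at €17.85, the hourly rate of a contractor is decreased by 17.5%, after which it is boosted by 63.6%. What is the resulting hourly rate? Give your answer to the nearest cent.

€24.09

After the 17.5% decrease: €17.85 × 0.825 = €14.72625.
Apply the 63.6% increase: €14.72625 × 1.636 = €24.092145 ≈ €24.09.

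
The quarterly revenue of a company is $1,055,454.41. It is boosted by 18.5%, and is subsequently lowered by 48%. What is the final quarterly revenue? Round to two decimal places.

Each change multiplies by a factor: 1.185 × 0.52 = 0.6162.
$1,055,454.41 × 0.6162 = $650371.007442 ≈ $650,371.01.

$650,371.01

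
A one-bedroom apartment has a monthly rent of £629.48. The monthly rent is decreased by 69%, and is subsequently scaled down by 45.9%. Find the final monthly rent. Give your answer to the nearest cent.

Apply the 69% decrease: £629.48 × 0.31 = £195.1388.
Apply the 45.9% decrease: £195.1388 × 0.541 = £105.5700908 ≈ £105.57.

£105.57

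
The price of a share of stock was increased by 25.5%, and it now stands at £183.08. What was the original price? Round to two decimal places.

The overall multiplier applied was 1.255.
So the original price was £183.08 ÷ 1.255 ≈ £145.88.

£145.88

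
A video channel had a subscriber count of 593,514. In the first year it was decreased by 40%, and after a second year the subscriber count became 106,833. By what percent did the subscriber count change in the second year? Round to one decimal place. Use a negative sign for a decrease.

After the first year: 593,514 × 0.6 = 356108.4.
Second-year multiplier: 106,833 ÷ 356108.4 ≈ 0.3.
That is a change of -70.0%.

-70.0%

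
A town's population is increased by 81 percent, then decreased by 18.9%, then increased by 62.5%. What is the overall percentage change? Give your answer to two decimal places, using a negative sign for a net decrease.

138.54%

An 81% increase multiplies by 1.81.
Then an 18.9% decrease: 1.81 × 0.811 = 1.46791.
Then a 62.5% increase: 1.46791 × 1.625 = 2.38535375.
Overall factor 2.38535375, i.e. 138.54%.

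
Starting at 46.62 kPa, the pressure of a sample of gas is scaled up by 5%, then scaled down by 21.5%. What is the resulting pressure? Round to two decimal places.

38.43 kPa

Each change multiplies by a factor: 1.05 × 0.785 = 0.82425.
46.62 × 0.82425 = 38.426535 ≈ 38.43.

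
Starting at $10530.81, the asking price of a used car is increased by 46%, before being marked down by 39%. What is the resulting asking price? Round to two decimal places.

$9378.74

46% increase: $10530.81 × 1.46 = $15374.9826.
Apply the 39% decrease: $15374.9826 × 0.61 = $9378.739386 ≈ $9378.74.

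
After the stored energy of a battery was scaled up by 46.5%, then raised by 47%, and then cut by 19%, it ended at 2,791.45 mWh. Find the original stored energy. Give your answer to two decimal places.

1,600.26 mWh

Undoing the 19% decrease: 2,791.45 ÷ 0.81 ≈ 3446.234568.
Undoing the 47% increase: 3446.234568 ÷ 1.47 ≈ 2344.377257.
Undoing the 46.5% increase: 2344.377257 ÷ 1.465 ≈ 1,600.26 mWh.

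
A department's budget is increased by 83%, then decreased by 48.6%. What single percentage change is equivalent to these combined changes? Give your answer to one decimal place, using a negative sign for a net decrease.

The combined multiplier is 1.83 × 0.514 = 0.94062.
That corresponds to a decrease of 5.9%.

-5.9%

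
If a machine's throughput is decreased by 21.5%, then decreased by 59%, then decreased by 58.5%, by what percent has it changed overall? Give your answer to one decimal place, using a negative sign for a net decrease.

-86.6%

A 21.5% decrease multiplies by 0.785.
Then a 59% decrease: 0.785 × 0.41 = 0.32185.
Then a 58.5% decrease: 0.32185 × 0.415 = 0.13356775.
Overall factor 0.13356775, i.e. -86.6%.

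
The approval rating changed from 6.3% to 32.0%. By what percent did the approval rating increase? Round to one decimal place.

407.9%

The change is 32.0 − 6.3 = 25.7 percentage points.
Relative to the original 6.3%, that is 25.7 ÷ 6.3 ≈ 407.9%.
So the approval rating rose by 407.9%.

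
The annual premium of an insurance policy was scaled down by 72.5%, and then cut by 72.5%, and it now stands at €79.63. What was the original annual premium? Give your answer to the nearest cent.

€1,052.96

The overall multiplier applied was 0.275 × 0.275 = 0.075625.
So the original annual premium was €79.63 ÷ 0.075625 ≈ €1,052.96.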